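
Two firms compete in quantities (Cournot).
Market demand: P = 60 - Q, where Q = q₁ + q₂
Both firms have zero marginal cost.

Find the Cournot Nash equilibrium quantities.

q₁* = q₂* = 20.0; P* = 20.0

Work:
Profit: π_i = P·q_i = (a - q_i - q_j)·q_i
FOC: ∂π_i/∂q_i = a - 2q_i - q_j = 0
Reaction function: q_i = (60 - q_j)/2
Symmetry: q* = 60/3 = 20.0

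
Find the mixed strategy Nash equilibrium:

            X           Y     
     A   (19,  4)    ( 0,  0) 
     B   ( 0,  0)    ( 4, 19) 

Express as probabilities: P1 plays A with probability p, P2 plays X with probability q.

p = 0.8261, q = 0.1739

Work:
Find probabilities that make opponent indifferent:
P2 chooses q to make P1 indifferent between A and B
P1 chooses p to make P2 indifferent between X and Y
Mixed NE: P1 plays (A: 0.8261, B: 0.1739), P2 plays (X: 0.1739, Y: 0.8261)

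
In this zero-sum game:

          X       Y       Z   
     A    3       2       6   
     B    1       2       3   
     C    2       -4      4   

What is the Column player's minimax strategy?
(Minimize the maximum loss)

Column should play Y, value = 2

Work:
Column player minimizes Row's maximum payoff:
Column X: max payoff to Row = 3
Column Y: max payoff to Row = 2
Column Z: max payoff to Row = 6
Minimum is 2, achieved by column Y.
Minimax strategy: Y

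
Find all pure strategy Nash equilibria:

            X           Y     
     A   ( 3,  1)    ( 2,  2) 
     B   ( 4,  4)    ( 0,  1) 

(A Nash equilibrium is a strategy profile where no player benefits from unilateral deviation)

Nash equilibrium: (A, Y), (B, X)

Work:
Best responses:
  P1 vs X: payoffs [3, 4] → best response B (payoff 4)
  P1 vs Y: payoffs [2, 0] → best response A (payoff 2)
  P2 vs A: payoffs [1, 2] → best response Y (payoff 2)
  P2 vs B: payoffs [4, 1] → best response X (payoff 4)
Mutual best responses: (A,Y), (B,X) → Nash equilibria.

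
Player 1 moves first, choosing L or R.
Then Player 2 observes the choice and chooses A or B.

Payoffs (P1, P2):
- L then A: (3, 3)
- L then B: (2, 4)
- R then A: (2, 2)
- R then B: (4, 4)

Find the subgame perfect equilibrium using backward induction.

P1 plays R, P2 plays B after L and B after R; Payoff (4, 4)

Work:
Backward induction:
After L: P2 chooses B → P1 gets 2
After R: P2 chooses B → P1 gets 4
P1 chooses R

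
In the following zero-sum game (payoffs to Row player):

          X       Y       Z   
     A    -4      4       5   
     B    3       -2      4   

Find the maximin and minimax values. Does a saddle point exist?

Maximin = -2, Minimax = 3, Saddle: False

Work:
Row minimums: [-4, -2] → maximin = -2
Column maximums: [3, 4, 5] → minimax = 3
No saddle point (maximin ≠ minimax). Mixed strategy needed.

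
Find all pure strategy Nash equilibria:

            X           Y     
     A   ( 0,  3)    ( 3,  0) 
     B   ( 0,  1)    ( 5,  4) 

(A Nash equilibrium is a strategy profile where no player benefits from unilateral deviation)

Nash equilibrium: (A, X), (B, Y)

Work:
Best responses:
  P1 vs X: payoffs [0, 0] → best response A/B (payoff 0)
  P1 vs Y: payoffs [3, 5] → best response B (payoff 5)
  P2 vs A: payoffs [3, 0] → best response X (payoff 3)
  P2 vs B: payoffs [1, 4] → best response Y (payoff 4)
Mutual best responses: (A,X), (B,Y) → Nash equilibria.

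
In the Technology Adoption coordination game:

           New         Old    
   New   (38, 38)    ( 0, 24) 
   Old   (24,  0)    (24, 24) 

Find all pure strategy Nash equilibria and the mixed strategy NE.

Pure NE: (New, New) and (Old, Old); Mixed NE: p = 0.6316, q = 0.6316

Work:
Check pure NE:
(New, New): (38, 38) - no unilateral deviation beneficial
(Old, Old): (24, 24) - no unilateral deviation beneficial
Mixed NE: P1 plays New with p = 0.6316, P2 plays New with q = 0.6316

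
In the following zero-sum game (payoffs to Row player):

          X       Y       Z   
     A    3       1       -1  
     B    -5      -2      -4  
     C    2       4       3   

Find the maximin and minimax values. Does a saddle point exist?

Maximin = 2, Minimax = 3, Saddle: False

Work:
Row minimums: [-1, -5, 2] → maximin = 2
Column maximums: [3, 4, 3] → minimax = 3
No saddle point (maximin ≠ minimax). Mixed strategy needed.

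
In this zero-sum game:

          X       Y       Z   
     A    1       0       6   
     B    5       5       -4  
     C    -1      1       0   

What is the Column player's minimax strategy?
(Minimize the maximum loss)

Column should play X or Y (all achieve the minimum), value = 5

Work:
Column player minimizes Row's maximum payoff:
Column X: max payoff to Row = 5
Column Y: max payoff to Row = 5
Column Z: max payoff to Row = 6
Minimum is 5, achieved by columns X, Y (tied).
Each of X or Y is a minimax strategy.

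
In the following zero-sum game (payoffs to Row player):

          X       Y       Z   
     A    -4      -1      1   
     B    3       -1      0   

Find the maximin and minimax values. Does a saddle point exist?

Maximin = -1, Minimax = -1, Saddle: True

Work:
Row minimums: [-4, -1] → maximin = -1
Column maximums: [3, -1, 1] → minimax = -1
Saddle point exists! Game value = -1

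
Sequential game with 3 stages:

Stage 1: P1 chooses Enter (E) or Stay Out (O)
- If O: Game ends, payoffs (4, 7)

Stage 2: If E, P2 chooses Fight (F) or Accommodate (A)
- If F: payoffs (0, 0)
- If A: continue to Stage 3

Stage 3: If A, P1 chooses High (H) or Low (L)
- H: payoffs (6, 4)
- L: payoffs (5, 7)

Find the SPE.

SPE: (E, A, H); Outcome (6, 4)

Work:
Stage 3: P1 chooses H (6 vs 5)
Stage 2: P2: F->0, A->4 (anticipating H). Choose A
Stage 1: P1: O->4, E->6 (anticipating A, H). Choose E
SPE path: E -> A -> H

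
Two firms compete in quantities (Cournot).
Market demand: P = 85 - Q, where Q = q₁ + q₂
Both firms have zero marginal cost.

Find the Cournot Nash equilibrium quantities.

q₁* = q₂* = 28.33; P* = 28.33

Work:
Profit: π_i = P·q_i = (a - q_i - q_j)·q_i
FOC: ∂π_i/∂q_i = a - 2q_i - q_j = 0
Reaction function: q_i = (85 - q_j)/2
Symmetry: q* = 85/3 = 28.33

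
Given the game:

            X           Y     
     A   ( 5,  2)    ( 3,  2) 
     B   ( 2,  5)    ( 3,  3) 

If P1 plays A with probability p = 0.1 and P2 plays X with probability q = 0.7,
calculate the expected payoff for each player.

E[P1] = 2.51, E[P2] = 4.16

Work:
E[P1] = p·q·π₁(A,X) + p·(1-q)·π₁(A,Y) + (1-p)·q·π₁(B,X) + (1-p)·(1-q)·π₁(B,Y)
= 0.1·0.7·5 + 0.1·0.3·3 + 0.9·0.7·2 + 0.9·0.3·3
= 2.51

E[P2] = 4.16 (similar calculation)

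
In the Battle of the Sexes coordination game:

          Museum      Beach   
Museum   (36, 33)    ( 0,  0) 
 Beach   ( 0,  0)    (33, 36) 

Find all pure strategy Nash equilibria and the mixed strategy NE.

Pure NE: (Museum, Museum) and (Beach, Beach); Mixed NE: p = 0.5217, q = 0.4783

Work:
Check pure NE:
(Museum, Museum): (36, 33) - no unilateral deviation beneficial
(Beach, Beach): (33, 36) - no unilateral deviation beneficial
Mixed NE: P1 plays Museum with p = 0.5217, P2 plays Museum with q = 0.4783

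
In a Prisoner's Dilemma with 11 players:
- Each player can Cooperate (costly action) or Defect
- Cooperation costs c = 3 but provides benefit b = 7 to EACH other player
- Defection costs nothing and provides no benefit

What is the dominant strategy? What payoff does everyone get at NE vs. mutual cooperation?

Dominant: Defect; NE payoff = 0; Coop payoff = 67

Work:
Defect dominates (saves cost c = 3, benefit to others is external)
NE: All defect → everyone gets 0
If all cooperate: each receives (10)×7 - 3 = 67
Social dilemma: 67 > 0 but NE gives 0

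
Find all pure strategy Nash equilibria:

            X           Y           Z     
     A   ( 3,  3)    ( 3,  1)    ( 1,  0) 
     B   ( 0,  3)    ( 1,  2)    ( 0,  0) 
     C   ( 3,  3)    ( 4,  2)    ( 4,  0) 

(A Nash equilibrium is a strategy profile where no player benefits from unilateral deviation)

Nash equilibrium: (A, X), (C, X)

Work:
Best responses:
  P1 vs X: payoffs [3, 0, 3] → best response A/C (payoff 3)
  P1 vs Y: payoffs [3, 1, 4] → best response C (payoff 4)
  P1 vs Z: payoffs [1, 0, 4] → best response C (payoff 4)
  P2 vs A: payoffs [3, 1, 0] → best response X (payoff 3)
  P2 vs B: payoffs [3, 2, 0] → best response X (payoff 3)
  P2 vs C: payoffs [3, 2, 0] → best response X (payoff 3)
Mutual best responses: (A,X), (C,X) → Nash equilibria.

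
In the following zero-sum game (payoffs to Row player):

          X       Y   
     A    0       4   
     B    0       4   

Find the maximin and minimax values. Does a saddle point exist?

Maximin = 0, Minimax = 0, Saddle: True

Work:
Row minimums: [0, 0] → maximin = 0
Column maximums: [0, 4] → minimax = 0
Saddle point exists! Game value = 0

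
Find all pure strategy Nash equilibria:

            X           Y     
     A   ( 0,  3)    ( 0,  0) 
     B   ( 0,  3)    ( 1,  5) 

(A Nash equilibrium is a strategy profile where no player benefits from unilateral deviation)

Nash equilibrium: (A, X), (B, Y)

Work:
Best responses:
  P1 vs X: payoffs [0, 0] → best response A/B (payoff 0)
  P1 vs Y: payoffs [0, 1] → best response B (payoff 1)
  P2 vs A: payoffs [3, 0] → best response X (payoff 3)
  P2 vs B: payoffs [3, 5] → best response Y (payoff 5)
Mutual best responses: (A,X), (B,Y) → Nash equilibria.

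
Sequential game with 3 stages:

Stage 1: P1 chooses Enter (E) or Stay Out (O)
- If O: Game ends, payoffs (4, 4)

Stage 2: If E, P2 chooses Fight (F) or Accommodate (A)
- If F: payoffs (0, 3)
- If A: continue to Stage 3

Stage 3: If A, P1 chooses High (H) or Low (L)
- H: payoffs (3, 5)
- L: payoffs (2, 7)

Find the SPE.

SPE: (O, A, H); Outcome (4, 4)

Work:
Stage 3: P1 chooses H (3 vs 2)
Stage 2: P2: F->3, A->5 (anticipating H). Choose A
Stage 1: P1: O->4, E->3 (anticipating A, H). Choose O
SPE path: O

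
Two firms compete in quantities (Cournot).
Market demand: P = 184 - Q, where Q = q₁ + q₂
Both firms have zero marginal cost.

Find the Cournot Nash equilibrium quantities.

q₁* = q₂* = 61.33; P* = 61.33

Work:
Profit: π_i = P·q_i = (a - q_i - q_j)·q_i
FOC: ∂π_i/∂q_i = a - 2q_i - q_j = 0
Reaction function: q_i = (184 - q_j)/2
Symmetry: q* = 184/3 = 61.33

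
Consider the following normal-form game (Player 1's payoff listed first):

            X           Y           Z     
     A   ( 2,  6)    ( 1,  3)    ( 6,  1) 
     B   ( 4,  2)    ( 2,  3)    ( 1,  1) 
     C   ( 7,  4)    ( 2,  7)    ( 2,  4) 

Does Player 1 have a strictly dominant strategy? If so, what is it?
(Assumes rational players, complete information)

No strictly dominant strategy exists for Player 1

Work:
A strategy strictly dominates another if it gives a strictly higher payoff against every opponent action. Compare each pair of P1's strategies column-by-column:
  A vs B: [2 vs 4, 1 vs 2, 6 vs 1] → A does not strictly dominate B (column X: 2 ≤ 4)
  A vs C: [2 vs 7, 1 vs 2, 6 vs 2] → A does not strictly dominate C (column X: 2 ≤ 7)
  B vs A: [4 vs 2, 2 vs 1, 1 vs 6] → B does not strictly dominate A (column Z: 1 ≤ 6)
  B vs C: [4 vs 7, 2 vs 2, 1 vs 2] → B does not strictly dominate C (column X: 4 ≤ 7)
  C vs A: [7 vs 2, 2 vs 1, 2 vs 6] → C does not strictly dominate A (column Z: 2 ≤ 6)
  C vs B: [7 vs 4, 2 vs 2, 2 vs 1] → C does not strictly dominate B (column Y: 2 ≤ 2)
No single strategy strictly dominates all others → no strictly dominant strategy.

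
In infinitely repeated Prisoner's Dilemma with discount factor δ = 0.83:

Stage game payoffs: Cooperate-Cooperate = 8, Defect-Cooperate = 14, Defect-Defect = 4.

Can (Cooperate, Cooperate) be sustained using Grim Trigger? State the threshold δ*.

δ* = 0.6; since δ = 0.83 ≥ 0.6, cooperation can be sustained

Work:
For Grim Trigger:
Cooperate forever: 8/(1-δ)
Defect then punished: 14 + 4·δ/(1-δ)
Need: 8/(1-δ) ≥ 14 + 4·δ/(1-δ)
Solving: δ ≥ (T-R)/(T-P) = (14-8)/(14-4) = 0.6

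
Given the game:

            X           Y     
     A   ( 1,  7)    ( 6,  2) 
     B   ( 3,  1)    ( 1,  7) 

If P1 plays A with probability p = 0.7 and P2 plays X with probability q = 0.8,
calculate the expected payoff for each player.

E[P1] = 2.18, E[P2] = 4.86

Work:
E[P1] = p·q·π₁(A,X) + p·(1-q)·π₁(A,Y) + (1-p)·q·π₁(B,X) + (1-p)·(1-q)·π₁(B,Y)
= 0.7·0.8·1 + 0.7·0.2·6 + 0.3·0.8·3 + 0.3·0.2·1
= 2.18

E[P2] = 4.86 (similar calculation)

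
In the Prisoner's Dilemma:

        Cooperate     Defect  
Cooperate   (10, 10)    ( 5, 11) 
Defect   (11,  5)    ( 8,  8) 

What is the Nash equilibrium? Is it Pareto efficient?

(Defect, Defect) is NE; not Pareto efficient

Work:
Defect dominates Cooperate for both players:
If P2 cooperates: Defect (11) > Cooperate (10)
If P2 defects: Defect (8) > Cooperate (5)
NE: (Defect, Defect) with payoff (8, 8)
But (Cooperate, Cooperate) = (10, 10) Pareto dominates (8, 8)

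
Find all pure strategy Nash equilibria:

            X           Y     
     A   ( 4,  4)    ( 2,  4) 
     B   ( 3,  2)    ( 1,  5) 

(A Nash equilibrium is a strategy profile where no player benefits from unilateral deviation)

Nash equilibrium: (A, X), (A, Y)

Work:
Best responses:
  P1 vs X: payoffs [4, 3] → best response A (payoff 4)
  P1 vs Y: payoffs [2, 1] → best response A (payoff 2)
  P2 vs A: payoffs [4, 4] → best response X/Y (payoff 4)
  P2 vs B: payoffs [2, 5] → best response Y (payoff 5)
Mutual best responses: (A,X), (A,Y) → Nash equilibria.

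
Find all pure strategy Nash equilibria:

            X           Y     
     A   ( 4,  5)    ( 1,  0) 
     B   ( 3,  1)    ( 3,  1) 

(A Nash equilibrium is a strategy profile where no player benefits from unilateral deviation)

Nash equilibrium: (A, X), (B, Y)

Work:
Best responses:
  P1 vs X: payoffs [4, 3] → best response A (payoff 4)
  P1 vs Y: payoffs [1, 3] → best response B (payoff 3)
  P2 vs A: payoffs [5, 0] → best response X (payoff 5)
  P2 vs B: payoffs [1, 1] → best response X/Y (payoff 1)
Mutual best responses: (A,X), (B,Y) → Nash equilibria.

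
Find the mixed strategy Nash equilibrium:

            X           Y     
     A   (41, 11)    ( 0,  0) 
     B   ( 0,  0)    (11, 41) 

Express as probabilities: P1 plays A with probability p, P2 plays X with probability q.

p = 0.7885, q = 0.2115

Work:
Find probabilities that make opponent indifferent:
P2 chooses q to make P1 indifferent between A and B
P1 chooses p to make P2 indifferent between X and Y
Mixed NE: P1 plays (A: 0.7885, B: 0.2115), P2 plays (X: 0.2115, Y: 0.7885)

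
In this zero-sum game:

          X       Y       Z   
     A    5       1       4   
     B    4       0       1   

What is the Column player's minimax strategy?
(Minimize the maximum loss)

Column should play Y, value = 1

Work:
Column player minimizes Row's maximum payoff:
Column X: max payoff to Row = 5
Column Y: max payoff to Row = 1
Column Z: max payoff to Row = 4
Minimum is 1, achieved by column Y.
Minimax strategy: Y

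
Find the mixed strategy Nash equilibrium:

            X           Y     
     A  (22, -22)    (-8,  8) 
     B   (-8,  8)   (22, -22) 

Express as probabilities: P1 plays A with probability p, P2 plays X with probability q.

p = 0.5, q = 0.5

Work:
Find probabilities that make opponent indifferent:
P2 chooses q to make P1 indifferent between A and B
P1 chooses p to make P2 indifferent between X and Y
Mixed NE: P1 plays (A: 0.5, B: 0.5), P2 plays (X: 0.5, Y: 0.5)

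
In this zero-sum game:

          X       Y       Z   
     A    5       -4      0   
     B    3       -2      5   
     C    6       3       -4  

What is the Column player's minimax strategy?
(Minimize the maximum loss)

Column should play Y, value = 3

Work:
Column player minimizes Row's maximum payoff:
Column X: max payoff to Row = 6
Column Y: max payoff to Row = 3
Column Z: max payoff to Row = 5
Minimum is 3, achieved by column Y.
Minimax strategy: Y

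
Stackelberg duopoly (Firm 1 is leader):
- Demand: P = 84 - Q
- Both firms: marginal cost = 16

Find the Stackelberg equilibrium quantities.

q₁* (leader) = 34.0, q₂* (follower) = 17.0

Work:
Follower's reaction: q₂ = (a - c - q₁)/2
Leader substitutes: π₁ = q₁·(a - q₁ - (a-c-q₁)/2 - c)
FOC: q₁* = (84 - 16)/2 = 34.00
Then: q₂* = (84 - 16 - 34.0)/2 = 17.00
Leader has first-mover advantage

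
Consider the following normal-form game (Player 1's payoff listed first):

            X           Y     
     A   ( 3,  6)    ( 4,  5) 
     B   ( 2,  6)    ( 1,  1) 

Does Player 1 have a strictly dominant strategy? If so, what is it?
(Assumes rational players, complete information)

Yes, Player 1's strictly dominant strategy is A

Work:
A strategy strictly dominates another if it gives a strictly higher payoff against every opponent action. Compare each pair of P1's strategies column-by-column:
  A vs B: [3 vs 2, 4 vs 1] → A strictly dominates B
  B vs A: [2 vs 3, 1 vs 4] → B does not strictly dominate A (column X: 2 ≤ 3)
A strictly dominates every other strategy → strictly dominant.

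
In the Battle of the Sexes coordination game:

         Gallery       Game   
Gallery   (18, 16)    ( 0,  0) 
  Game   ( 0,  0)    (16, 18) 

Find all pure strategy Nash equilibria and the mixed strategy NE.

Pure NE: (Gallery, Gallery) and (Game, Game); Mixed NE: p = 0.5294, q = 0.4706

Work:
Check pure NE:
(Gallery, Gallery): (18, 16) - no unilateral deviation beneficial
(Game, Game): (16, 18) - no unilateral deviation beneficial
Mixed NE: P1 plays Gallery with p = 0.5294, P2 plays Gallery with q = 0.4706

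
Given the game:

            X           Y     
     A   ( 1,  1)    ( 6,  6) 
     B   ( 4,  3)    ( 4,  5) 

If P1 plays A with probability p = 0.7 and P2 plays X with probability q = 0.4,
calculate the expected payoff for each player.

E[P1] = 4.0, E[P2] = 4.06

Work:
E[P1] = p·q·π₁(A,X) + p·(1-q)·π₁(A,Y) + (1-p)·q·π₁(B,X) + (1-p)·(1-q)·π₁(B,Y)
= 0.7·0.4·1 + 0.7·0.6·6 + 0.3·0.4·4 + 0.3·0.6·4
= 4.0

E[P2] = 4.06 (similar calculation)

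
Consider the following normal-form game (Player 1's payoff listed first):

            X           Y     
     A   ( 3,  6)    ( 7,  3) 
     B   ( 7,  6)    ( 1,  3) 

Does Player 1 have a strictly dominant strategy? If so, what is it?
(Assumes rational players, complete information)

No strictly dominant strategy exists for Player 1

Work:
A strategy strictly dominates another if it gives a strictly higher payoff against every opponent action. Compare each pair of P1's strategies column-by-column:
  A vs B: [3 vs 7, 7 vs 1] → A does not strictly dominate B (column X: 3 ≤ 7)
  B vs A: [7 vs 3, 1 vs 7] → B does not strictly dominate A (column Y: 1 ≤ 7)
No single strategy strictly dominates all others → no strictly dominant strategy.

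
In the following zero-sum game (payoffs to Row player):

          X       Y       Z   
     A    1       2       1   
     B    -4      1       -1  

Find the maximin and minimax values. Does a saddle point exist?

Maximin = 1, Minimax = 1, Saddle: True

Work:
Row minimums: [1, -4] → maximin = 1
Column maximums: [1, 2, 1] → minimax = 1
Saddle point exists! Game value = 1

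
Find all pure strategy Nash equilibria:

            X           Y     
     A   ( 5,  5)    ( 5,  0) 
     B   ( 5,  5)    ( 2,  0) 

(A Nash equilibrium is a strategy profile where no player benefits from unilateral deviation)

Nash equilibrium: (A, X), (B, X)

Work:
Best responses:
  P1 vs X: payoffs [5, 5] → best response A/B (payoff 5)
  P1 vs Y: payoffs [5, 2] → best response A (payoff 5)
  P2 vs A: payoffs [5, 0] → best response X (payoff 5)
  P2 vs B: payoffs [5, 0] → best response X (payoff 5)
Mutual best responses: (A,X), (B,X) → Nash equilibria.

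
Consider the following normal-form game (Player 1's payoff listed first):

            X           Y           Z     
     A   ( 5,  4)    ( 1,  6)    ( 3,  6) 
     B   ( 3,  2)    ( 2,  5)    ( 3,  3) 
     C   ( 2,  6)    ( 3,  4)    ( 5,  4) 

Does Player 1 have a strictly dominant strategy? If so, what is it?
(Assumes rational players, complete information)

No strictly dominant strategy exists for Player 1

Work:
A strategy strictly dominates another if it gives a strictly higher payoff against every opponent action. Compare each pair of P1's strategies column-by-column:
  A vs B: [5 vs 3, 1 vs 2, 3 vs 3] → A does not strictly dominate B (column Y: 1 ≤ 2)
  A vs C: [5 vs 2, 1 vs 3, 3 vs 5] → A does not strictly dominate C (column Y: 1 ≤ 3)
  B vs A: [3 vs 5, 2 vs 1, 3 vs 3] → B does not strictly dominate A (column X: 3 ≤ 5)
  B vs C: [3 vs 2, 2 vs 3, 3 vs 5] → B does not strictly dominate C (column Y: 2 ≤ 3)
  C vs A: [2 vs 5, 3 vs 1, 5 vs 3] → C does not strictly dominate A (column X: 2 ≤ 5)
  C vs B: [2 vs 3, 3 vs 2, 5 vs 3] → C does not strictly dominate B (column X: 2 ≤ 3)
No single strategy strictly dominates all others → no strictly dominant strategy.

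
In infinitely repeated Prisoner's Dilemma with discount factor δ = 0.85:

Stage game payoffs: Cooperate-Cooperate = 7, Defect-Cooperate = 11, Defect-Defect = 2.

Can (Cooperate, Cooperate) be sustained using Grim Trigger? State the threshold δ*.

δ* = 0.4444; since δ = 0.85 ≥ 0.4444, cooperation can be sustained

Work:
For Grim Trigger:
Cooperate forever: 7/(1-δ)
Defect then punished: 11 + 2·δ/(1-δ)
Need: 7/(1-δ) ≥ 11 + 2·δ/(1-δ)
Solving: δ ≥ (T-R)/(T-P) = (11-7)/(11-2) = 0.4444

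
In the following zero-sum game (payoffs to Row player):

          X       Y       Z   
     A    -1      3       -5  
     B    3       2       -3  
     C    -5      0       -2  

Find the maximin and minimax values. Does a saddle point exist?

Maximin = -3, Minimax = -2, Saddle: False

Work:
Row minimums: [-5, -3, -5] → maximin = -3
Column maximums: [3, 3, -2] → minimax = -2
No saddle point (maximin ≠ minimax). Mixed strategy needed.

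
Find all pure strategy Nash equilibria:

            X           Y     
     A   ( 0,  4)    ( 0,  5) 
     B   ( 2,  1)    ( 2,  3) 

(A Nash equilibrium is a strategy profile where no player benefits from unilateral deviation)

Nash equilibrium: (B, Y)

Work:
Best responses:
  P1 vs X: payoffs [0, 2] → best response B (payoff 2)
  P1 vs Y: payoffs [0, 2] → best response B (payoff 2)
  P2 vs A: payoffs [4, 5] → best response Y (payoff 5)
  P2 vs B: payoffs [1, 3] → best response Y (payoff 3)
Mutual best responses: (B,Y) → Nash equilibria.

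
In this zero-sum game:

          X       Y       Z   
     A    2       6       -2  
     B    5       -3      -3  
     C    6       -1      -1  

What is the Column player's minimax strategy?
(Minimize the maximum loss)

Column should play Z, value = -1

Work:
Column player minimizes Row's maximum payoff:
Column X: max payoff to Row = 6
Column Y: max payoff to Row = 6
Column Z: max payoff to Row = -1
Minimum is -1, achieved by column Z.
Minimax strategy: Z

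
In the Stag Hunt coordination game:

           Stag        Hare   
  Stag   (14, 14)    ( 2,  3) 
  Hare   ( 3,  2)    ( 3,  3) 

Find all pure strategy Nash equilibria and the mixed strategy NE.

Pure NE: (Stag, Stag) and (Hare, Hare); Mixed NE: p = 0.0833, q = 0.0833

Work:
Check pure NE:
(Stag, Stag): (14, 14) - no unilateral deviation beneficial
(Hare, Hare): (3, 3) - no unilateral deviation beneficial
Mixed NE: P1 plays Stag with p = 0.0833, P2 plays Stag with q = 0.0833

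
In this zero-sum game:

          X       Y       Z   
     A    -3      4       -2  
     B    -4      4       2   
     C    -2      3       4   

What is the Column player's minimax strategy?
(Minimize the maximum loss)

Column should play X, value = -2

Work:
Column player minimizes Row's maximum payoff:
Column X: max payoff to Row = -2
Column Y: max payoff to Row = 4
Column Z: max payoff to Row = 4
Minimum is -2, achieved by column X.
Minimax strategy: X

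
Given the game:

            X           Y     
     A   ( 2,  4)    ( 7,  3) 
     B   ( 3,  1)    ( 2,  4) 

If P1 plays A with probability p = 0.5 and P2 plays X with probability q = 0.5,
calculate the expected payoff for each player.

E[P1] = 3.5, E[P2] = 3.0

Work:
E[P1] = p·q·π₁(A,X) + p·(1-q)·π₁(A,Y) + (1-p)·q·π₁(B,X) + (1-p)·(1-q)·π₁(B,Y)
= 0.5·0.5·2 + 0.5·0.5·7 + 0.5·0.5·3 + 0.5·0.5·2
= 3.5

E[P2] = 3.0 (similar calculation)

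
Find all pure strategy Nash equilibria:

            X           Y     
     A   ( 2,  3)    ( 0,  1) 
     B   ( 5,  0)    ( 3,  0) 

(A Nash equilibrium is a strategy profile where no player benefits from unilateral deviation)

Nash equilibrium: (B, X), (B, Y)

Work:
Best responses:
  P1 vs X: payoffs [2, 5] → best response B (payoff 5)
  P1 vs Y: payoffs [0, 3] → best response B (payoff 3)
  P2 vs A: payoffs [3, 1] → best response X (payoff 3)
  P2 vs B: payoffs [0, 0] → best response X/Y (payoff 0)
Mutual best responses: (B,X), (B,Y) → Nash equilibria.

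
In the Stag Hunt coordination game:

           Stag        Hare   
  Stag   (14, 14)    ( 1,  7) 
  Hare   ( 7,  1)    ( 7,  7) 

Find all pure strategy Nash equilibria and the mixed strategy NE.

Pure NE: (Stag, Stag) and (Hare, Hare); Mixed NE: p = 0.4615, q = 0.4615

Work:
Check pure NE:
(Stag, Stag): (14, 14) - no unilateral deviation beneficial
(Hare, Hare): (7, 7) - no unilateral deviation beneficial
Mixed NE: P1 plays Stag with p = 0.4615, P2 plays Stag with q = 0.4615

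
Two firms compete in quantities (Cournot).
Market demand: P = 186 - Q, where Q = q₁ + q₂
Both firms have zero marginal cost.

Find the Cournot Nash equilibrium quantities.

q₁* = q₂* = 62.0; P* = 62.0

Work:
Profit: π_i = P·q_i = (a - q_i - q_j)·q_i
FOC: ∂π_i/∂q_i = a - 2q_i - q_j = 0
Reaction function: q_i = (186 - q_j)/2
Symmetry: q* = 186/3 = 62.0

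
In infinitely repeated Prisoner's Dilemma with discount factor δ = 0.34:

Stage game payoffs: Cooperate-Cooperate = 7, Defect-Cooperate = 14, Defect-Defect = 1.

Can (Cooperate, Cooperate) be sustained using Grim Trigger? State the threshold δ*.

δ* = 0.5385; since δ = 0.34 < 0.5385, cooperation cannot be sustained

Work:
For Grim Trigger:
Cooperate forever: 7/(1-δ)
Defect then punished: 14 + 1·δ/(1-δ)
Need: 7/(1-δ) ≥ 14 + 1·δ/(1-δ)
Solving: δ ≥ (T-R)/(T-P) = (14-7)/(14-1) = 0.5385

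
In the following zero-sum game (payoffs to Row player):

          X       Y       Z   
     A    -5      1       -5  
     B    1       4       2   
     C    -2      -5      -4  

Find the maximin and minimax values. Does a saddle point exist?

Maximin = 1, Minimax = 1, Saddle: True

Work:
Row minimums: [-5, 1, -5] → maximin = 1
Column maximums: [1, 4, 2] → minimax = 1
Saddle point exists! Game value = 1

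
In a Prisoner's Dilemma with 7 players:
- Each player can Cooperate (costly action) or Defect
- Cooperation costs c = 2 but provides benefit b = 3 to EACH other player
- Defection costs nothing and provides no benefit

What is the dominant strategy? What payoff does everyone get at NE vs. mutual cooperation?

Dominant: Defect; NE payoff = 0; Coop payoff = 16

Work:
Defect dominates (saves cost c = 2, benefit to others is external)
NE: All defect → everyone gets 0
If all cooperate: each receives (6)×3 - 2 = 16
Social dilemma: 16 > 0 but NE gives 0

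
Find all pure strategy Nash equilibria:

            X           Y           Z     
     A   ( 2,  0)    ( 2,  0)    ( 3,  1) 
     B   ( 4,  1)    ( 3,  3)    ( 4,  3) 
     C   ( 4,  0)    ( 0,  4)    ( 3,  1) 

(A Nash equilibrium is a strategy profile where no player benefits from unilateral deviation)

Nash equilibrium: (B, Y), (B, Z)

Work:
Best responses:
  P1 vs X: payoffs [2, 4, 4] → best response B/C (payoff 4)
  P1 vs Y: payoffs [2, 3, 0] → best response B (payoff 3)
  P1 vs Z: payoffs [3, 4, 3] → best response B (payoff 4)
  P2 vs A: payoffs [0, 0, 1] → best response Z (payoff 1)
  P2 vs B: payoffs [1, 3, 3] → best response Y/Z (payoff 3)
  P2 vs C: payoffs [0, 4, 1] → best response Y (payoff 4)
Mutual best responses: (B,Y), (B,Z) → Nash equilibria.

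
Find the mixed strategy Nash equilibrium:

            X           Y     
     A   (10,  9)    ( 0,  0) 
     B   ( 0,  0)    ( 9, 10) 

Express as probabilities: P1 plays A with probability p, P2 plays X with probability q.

p = 0.5263, q = 0.4737

Work:
Find probabilities that make opponent indifferent:
P2 chooses q to make P1 indifferent between A and B
P1 chooses p to make P2 indifferent between X and Y
Mixed NE: P1 plays (A: 0.5263, B: 0.4737), P2 plays (X: 0.4737, Y: 0.5263)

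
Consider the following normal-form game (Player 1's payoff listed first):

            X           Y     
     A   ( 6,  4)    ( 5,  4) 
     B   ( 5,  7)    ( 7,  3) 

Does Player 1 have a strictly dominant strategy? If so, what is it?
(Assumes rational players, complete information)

No strictly dominant strategy exists for Player 1

Work:
A strategy strictly dominates another if it gives a strictly higher payoff against every opponent action. Compare each pair of P1's strategies column-by-column:
  A vs B: [6 vs 5, 5 vs 7] → A does not strictly dominate B (column Y: 5 ≤ 7)
  B vs A: [5 vs 6, 7 vs 5] → B does not strictly dominate A (column X: 5 ≤ 6)
No single strategy strictly dominates all others → no strictly dominant strategy.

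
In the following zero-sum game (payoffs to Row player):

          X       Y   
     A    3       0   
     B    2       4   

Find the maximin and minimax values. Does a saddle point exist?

Maximin = 2, Minimax = 3, Saddle: False

Work:
Row minimums: [0, 2] → maximin = 2
Column maximums: [3, 4] → minimax = 3
No saddle point (maximin ≠ minimax). Mixed strategy needed.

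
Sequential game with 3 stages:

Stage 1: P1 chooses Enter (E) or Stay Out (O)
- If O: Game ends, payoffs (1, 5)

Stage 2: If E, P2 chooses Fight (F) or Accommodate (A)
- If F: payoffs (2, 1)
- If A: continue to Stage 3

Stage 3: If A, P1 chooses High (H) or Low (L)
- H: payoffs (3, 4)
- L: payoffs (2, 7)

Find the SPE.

SPE: (E, A, H); Outcome (3, 4)

Work:
Stage 3: P1 chooses H (3 vs 2)
Stage 2: P2: F->1, A->4 (anticipating H). Choose A
Stage 1: P1: O->1, E->3 (anticipating A, H). Choose E
SPE path: E -> A -> H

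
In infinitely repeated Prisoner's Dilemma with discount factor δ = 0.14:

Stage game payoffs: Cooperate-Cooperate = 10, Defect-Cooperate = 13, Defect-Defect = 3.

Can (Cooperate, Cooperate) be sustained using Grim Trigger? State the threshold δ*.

δ* = 0.3; since δ = 0.14 < 0.3, cooperation cannot be sustained

Work:
For Grim Trigger:
Cooperate forever: 10/(1-δ)
Defect then punished: 13 + 3·δ/(1-δ)
Need: 10/(1-δ) ≥ 13 + 3·δ/(1-δ)
Solving: δ ≥ (T-R)/(T-P) = (13-10)/(13-3) = 0.3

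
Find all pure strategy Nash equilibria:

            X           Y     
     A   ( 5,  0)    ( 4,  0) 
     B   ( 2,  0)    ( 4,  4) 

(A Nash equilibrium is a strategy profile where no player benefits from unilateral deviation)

Nash equilibrium: (A, X), (A, Y), (B, Y)

Work:
Best responses:
  P1 vs X: payoffs [5, 2] → best response A (payoff 5)
  P1 vs Y: payoffs [4, 4] → best response A/B (payoff 4)
  P2 vs A: payoffs [0, 0] → best response X/Y (payoff 0)
  P2 vs B: payoffs [0, 4] → best response Y (payoff 4)
Mutual best responses: (A,X), (A,Y), (B,Y) → Nash equilibria.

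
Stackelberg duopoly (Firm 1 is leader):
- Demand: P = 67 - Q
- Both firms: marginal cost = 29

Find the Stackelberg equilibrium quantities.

q₁* (leader) = 19.0, q₂* (follower) = 9.5

Work:
Follower's reaction: q₂ = (a - c - q₁)/2
Leader substitutes: π₁ = q₁·(a - q₁ - (a-c-q₁)/2 - c)
FOC: q₁* = (67 - 29)/2 = 19.00
Then: q₂* = (67 - 29 - 19.0)/2 = 9.50
Leader has first-mover advantage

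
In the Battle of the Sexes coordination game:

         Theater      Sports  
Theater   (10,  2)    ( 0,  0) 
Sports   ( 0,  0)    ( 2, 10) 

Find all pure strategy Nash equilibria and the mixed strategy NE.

Pure NE: (Theater, Theater) and (Sports, Sports); Mixed NE: p = 0.8333, q = 0.1667

Work:
Check pure NE:
(Theater, Theater): (10, 2) - no unilateral deviation beneficial
(Sports, Sports): (2, 10) - no unilateral deviation beneficial
Mixed NE: P1 plays Theater with p = 0.8333, P2 plays Theater with q = 0.1667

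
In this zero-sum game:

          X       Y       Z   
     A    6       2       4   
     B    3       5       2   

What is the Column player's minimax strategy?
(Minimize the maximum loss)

Column should play Z, value = 4

Work:
Column player minimizes Row's maximum payoff:
Column X: max payoff to Row = 6
Column Y: max payoff to Row = 5
Column Z: max payoff to Row = 4
Minimum is 4, achieved by column Z.
Minimax strategy: Z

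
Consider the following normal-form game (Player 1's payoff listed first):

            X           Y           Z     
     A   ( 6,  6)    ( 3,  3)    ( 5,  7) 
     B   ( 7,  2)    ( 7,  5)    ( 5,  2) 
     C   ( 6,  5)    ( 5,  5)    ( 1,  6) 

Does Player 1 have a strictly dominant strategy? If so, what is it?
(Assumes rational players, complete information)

No strictly dominant strategy exists for Player 1

Work:
A strategy strictly dominates another if it gives a strictly higher payoff against every opponent action. Compare each pair of P1's strategies column-by-column:
  A vs B: [6 vs 7, 3 vs 7, 5 vs 5] → A does not strictly dominate B (column X: 6 ≤ 7)
  A vs C: [6 vs 6, 3 vs 5, 5 vs 1] → A does not strictly dominate C (column X: 6 ≤ 6)
  B vs A: [7 vs 6, 7 vs 3, 5 vs 5] → B does not strictly dominate A (column Z: 5 ≤ 5)
  B vs C: [7 vs 6, 7 vs 5, 5 vs 1] → B strictly dominates C
  C vs A: [6 vs 6, 5 vs 3, 1 vs 5] → C does not strictly dominate A (column X: 6 ≤ 6)
  C vs B: [6 vs 7, 5 vs 7, 1 vs 5] → C does not strictly dominate B (column X: 6 ≤ 7)
No single strategy strictly dominates all others → no strictly dominant strategy.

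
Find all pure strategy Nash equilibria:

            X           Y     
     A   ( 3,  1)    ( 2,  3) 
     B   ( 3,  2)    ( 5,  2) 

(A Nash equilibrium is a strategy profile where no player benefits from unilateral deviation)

Nash equilibrium: (B, X), (B, Y)

Work:
Best responses:
  P1 vs X: payoffs [3, 3] → best response A/B (payoff 3)
  P1 vs Y: payoffs [2, 5] → best response B (payoff 5)
  P2 vs A: payoffs [1, 3] → best response Y (payoff 3)
  P2 vs B: payoffs [2, 2] → best response X/Y (payoff 2)
Mutual best responses: (B,X), (B,Y) → Nash equilibria.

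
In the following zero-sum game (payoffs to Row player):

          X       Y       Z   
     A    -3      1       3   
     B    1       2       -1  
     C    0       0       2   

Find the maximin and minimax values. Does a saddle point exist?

Maximin = 0, Minimax = 1, Saddle: False

Work:
Row minimums: [-3, -1, 0] → maximin = 0
Column maximums: [1, 2, 3] → minimax = 1
No saddle point (maximin ≠ minimax). Mixed strategy needed.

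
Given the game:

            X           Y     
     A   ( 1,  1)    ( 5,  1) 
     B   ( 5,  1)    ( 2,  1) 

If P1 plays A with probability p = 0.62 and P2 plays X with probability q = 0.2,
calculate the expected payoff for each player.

E[P1] = 3.592, E[P2] = 1.0

Work:
E[P1] = p·q·π₁(A,X) + p·(1-q)·π₁(A,Y) + (1-p)·q·π₁(B,X) + (1-p)·(1-q)·π₁(B,Y)
= 0.62·0.2·1 + 0.62·0.8·5 + 0.38·0.2·5 + 0.38·0.8·2
= 3.592

E[P2] = 1.0 (similar calculation)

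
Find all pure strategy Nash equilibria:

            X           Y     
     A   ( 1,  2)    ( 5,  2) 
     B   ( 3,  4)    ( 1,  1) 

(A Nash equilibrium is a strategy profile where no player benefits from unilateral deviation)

Nash equilibrium: (A, Y), (B, X)

Work:
Best responses:
  P1 vs X: payoffs [1, 3] → best response B (payoff 3)
  P1 vs Y: payoffs [5, 1] → best response A (payoff 5)
  P2 vs A: payoffs [2, 2] → best response X/Y (payoff 2)
  P2 vs B: payoffs [4, 1] → best response X (payoff 4)
Mutual best responses: (A,Y), (B,X) → Nash equilibria.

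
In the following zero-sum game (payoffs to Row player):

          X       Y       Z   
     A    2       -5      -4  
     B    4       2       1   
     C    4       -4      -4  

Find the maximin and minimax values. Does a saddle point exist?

Maximin = 1, Minimax = 1, Saddle: True

Work:
Row minimums: [-5, 1, -4] → maximin = 1
Column maximums: [4, 2, 1] → minimax = 1
Saddle point exists! Game value = 1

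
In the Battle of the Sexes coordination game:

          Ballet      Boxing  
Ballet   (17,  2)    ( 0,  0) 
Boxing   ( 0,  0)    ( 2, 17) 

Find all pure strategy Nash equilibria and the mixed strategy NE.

Pure NE: (Ballet, Ballet) and (Boxing, Boxing); Mixed NE: p = 0.8947, q = 0.1053

Work:
Check pure NE:
(Ballet, Ballet): (17, 2) - no unilateral deviation beneficial
(Boxing, Boxing): (2, 17) - no unilateral deviation beneficial
Mixed NE: P1 plays Ballet with p = 0.8947, P2 plays Ballet with q = 0.1053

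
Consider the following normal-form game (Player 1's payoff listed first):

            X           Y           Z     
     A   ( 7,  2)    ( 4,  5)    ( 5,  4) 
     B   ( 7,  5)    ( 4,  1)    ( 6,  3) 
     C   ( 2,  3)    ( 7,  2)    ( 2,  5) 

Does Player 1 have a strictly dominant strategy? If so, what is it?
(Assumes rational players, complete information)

No strictly dominant strategy exists for Player 1

Work:
A strategy strictly dominates another if it gives a strictly higher payoff against every opponent action. Compare each pair of P1's strategies column-by-column:
  A vs B: [7 vs 7, 4 vs 4, 5 vs 6] → A does not strictly dominate B (column X: 7 ≤ 7)
  A vs C: [7 vs 2, 4 vs 7, 5 vs 2] → A does not strictly dominate C (column Y: 4 ≤ 7)
  B vs A: [7 vs 7, 4 vs 4, 6 vs 5] → B does not strictly dominate A (column X: 7 ≤ 7)
  B vs C: [7 vs 2, 4 vs 7, 6 vs 2] → B does not strictly dominate C (column Y: 4 ≤ 7)
  C vs A: [2 vs 7, 7 vs 4, 2 vs 5] → C does not strictly dominate A (column X: 2 ≤ 7)
  C vs B: [2 vs 7, 7 vs 4, 2 vs 6] → C does not strictly dominate B (column X: 2 ≤ 7)
No single strategy strictly dominates all others → no strictly dominant strategy.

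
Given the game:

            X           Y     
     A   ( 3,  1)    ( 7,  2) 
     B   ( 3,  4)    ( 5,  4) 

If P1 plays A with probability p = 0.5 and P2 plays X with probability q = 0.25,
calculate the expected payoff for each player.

E[P1] = 5.25, E[P2] = 2.875

Work:
E[P1] = p·q·π₁(A,X) + p·(1-q)·π₁(A,Y) + (1-p)·q·π₁(B,X) + (1-p)·(1-q)·π₁(B,Y)
= 0.5·0.25·3 + 0.5·0.75·7 + 0.5·0.25·3 + 0.5·0.75·5
= 5.25

E[P2] = 2.875 (similar calculation)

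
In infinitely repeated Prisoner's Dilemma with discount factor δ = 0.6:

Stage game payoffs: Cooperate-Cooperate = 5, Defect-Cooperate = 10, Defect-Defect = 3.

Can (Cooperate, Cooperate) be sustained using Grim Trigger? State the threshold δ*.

δ* = 0.7143; since δ = 0.6 < 0.7143, cooperation cannot be sustained

Work:
For Grim Trigger:
Cooperate forever: 5/(1-δ)
Defect then punished: 10 + 3·δ/(1-δ)
Need: 5/(1-δ) ≥ 10 + 3·δ/(1-δ)
Solving: δ ≥ (T-R)/(T-P) = (10-5)/(10-3) = 0.7143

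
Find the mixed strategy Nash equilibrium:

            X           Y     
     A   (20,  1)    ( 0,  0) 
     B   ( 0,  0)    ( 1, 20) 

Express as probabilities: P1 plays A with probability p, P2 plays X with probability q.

p = 0.9524, q = 0.0476

Work:
Find probabilities that make opponent indifferent:
P2 chooses q to make P1 indifferent between A and B
P1 chooses p to make P2 indifferent between X and Y
Mixed NE: P1 plays (A: 0.9524, B: 0.0476), P2 plays (X: 0.0476, Y: 0.9524)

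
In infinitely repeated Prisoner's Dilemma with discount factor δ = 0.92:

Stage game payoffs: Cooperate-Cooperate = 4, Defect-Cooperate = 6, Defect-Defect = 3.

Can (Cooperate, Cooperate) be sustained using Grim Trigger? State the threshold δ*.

δ* = 0.6667; since δ = 0.92 ≥ 0.6667, cooperation can be sustained

Work:
For Grim Trigger:
Cooperate forever: 4/(1-δ)
Defect then punished: 6 + 3·δ/(1-δ)
Need: 4/(1-δ) ≥ 6 + 3·δ/(1-δ)
Solving: δ ≥ (T-R)/(T-P) = (6-4)/(6-3) = 0.6667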